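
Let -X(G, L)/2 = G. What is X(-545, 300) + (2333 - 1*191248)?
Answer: -187825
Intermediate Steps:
X(G, L) = -2*G
X(-545, 300) + (2333 - 1*191248) = -2*(-545) + (2333 - 1*191248) = 1090 + (2333 - 191248) = 1090 - 188915 = -187825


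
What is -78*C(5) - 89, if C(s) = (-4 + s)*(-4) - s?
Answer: 613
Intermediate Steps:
C(s) = 16 - 5*s (C(s) = (16 - 4*s) - s = 16 - 5*s)
-78*C(5) - 89 = -78*(16 - 5*5) - 89 = -78*(16 - 25) - 89 = -78*(-9) - 89 = 702 - 89 = 613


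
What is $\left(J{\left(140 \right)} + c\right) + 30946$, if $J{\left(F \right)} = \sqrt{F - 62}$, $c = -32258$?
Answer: $-1312 + \sqrt{78} \approx -1303.2$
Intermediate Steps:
$J{\left(F \right)} = \sqrt{-62 + F}$
$\left(J{\left(140 \right)} + c\right) + 30946 = \left(\sqrt{-62 + 140} - 32258\right) + 30946 = \left(\sqrt{78} - 32258\right) + 30946 = \left(-32258 + \sqrt{78}\right) + 30946 = -1312 + \sqrt{78}$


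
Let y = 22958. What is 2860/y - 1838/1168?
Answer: -747237/515672 ≈ -1.4491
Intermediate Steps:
2860/y - 1838/1168 = 2860/22958 - 1838/1168 = 2860*(1/22958) - 1838*1/1168 = 110/883 - 919/584 = -747237/515672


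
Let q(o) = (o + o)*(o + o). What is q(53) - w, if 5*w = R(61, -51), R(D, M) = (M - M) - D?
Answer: 56241/5 ≈ 11248.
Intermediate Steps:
q(o) = 4*o**2 (q(o) = (2*o)*(2*o) = 4*o**2)
R(D, M) = -D (R(D, M) = 0 - D = -D)
w = -61/5 (w = (-1*61)/5 = (1/5)*(-61) = -61/5 ≈ -12.200)
q(53) - w = 4*53**2 - 1*(-61/5) = 4*2809 + 61/5 = 11236 + 61/5 = 56241/5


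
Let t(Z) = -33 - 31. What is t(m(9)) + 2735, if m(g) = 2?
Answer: 2671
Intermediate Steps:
t(Z) = -64
t(m(9)) + 2735 = -64 + 2735 = 2671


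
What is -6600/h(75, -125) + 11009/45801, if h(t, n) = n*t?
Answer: 5406613/5725125 ≈ 0.94437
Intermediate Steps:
-6600/h(75, -125) + 11009/45801 = -6600/((-125*75)) + 11009/45801 = -6600/(-9375) + 11009*(1/45801) = -6600*(-1/9375) + 11009/45801 = 88/125 + 11009/45801 = 5406613/5725125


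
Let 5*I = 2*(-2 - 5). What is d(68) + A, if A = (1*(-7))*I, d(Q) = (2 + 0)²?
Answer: 118/5 ≈ 23.600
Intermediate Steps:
I = -14/5 (I = (2*(-2 - 5))/5 = (2*(-7))/5 = (⅕)*(-14) = -14/5 ≈ -2.8000)
d(Q) = 4 (d(Q) = 2² = 4)
A = 98/5 (A = (1*(-7))*(-14/5) = -7*(-14/5) = 98/5 ≈ 19.600)
d(68) + A = 4 + 98/5 = 118/5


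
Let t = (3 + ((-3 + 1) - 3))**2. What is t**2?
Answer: 16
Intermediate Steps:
t = 4 (t = (3 + (-2 - 3))**2 = (3 - 5)**2 = (-2)**2 = 4)
t**2 = 4**2 = 16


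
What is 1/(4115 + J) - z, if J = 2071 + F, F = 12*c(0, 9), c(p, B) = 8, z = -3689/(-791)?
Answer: -3310501/709866 ≈ -4.6636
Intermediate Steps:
z = 527/113 (z = -3689*(-1/791) = 527/113 ≈ 4.6637)
F = 96 (F = 12*8 = 96)
J = 2167 (J = 2071 + 96 = 2167)
1/(4115 + J) - z = 1/(4115 + 2167) - 1*527/113 = 1/6282 - 527/113 = -3310501/709866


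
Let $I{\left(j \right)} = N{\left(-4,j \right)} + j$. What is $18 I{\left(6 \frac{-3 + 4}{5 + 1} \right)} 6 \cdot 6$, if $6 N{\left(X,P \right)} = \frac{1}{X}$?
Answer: $621$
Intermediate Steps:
$N{\left(X,P \right)} = \frac{1}{6 X}$
$I{\left(j \right)} = - \frac{1}{24} + j$ ($I{\left(j \right)} = \frac{1}{6 \left(-4\right)} + j = \frac{1}{6} \left(- \frac{1}{4}\right) + j = - \frac{1}{24} + j$)
$18 I{\left(6 \frac{-3 + 4}{5 + 1} \right)} 6 \cdot 6 = 18 \left(- \frac{1}{24} + 6 \frac{-3 + 4}{5 + 1}\right) 6 \cdot 6 = 18 \left(- \frac{1}{24} + 6 \cdot 1 \cdot \frac{1}{6}\right) 36 = 18 \left(- \frac{1}{24} + 6 \cdot \frac{1}{6}\right) 36 = 18 \left(- \frac{1}{24} + 1\right) 36 = 18 \cdot \frac{23}{24} \cdot 36 = \frac{69}{4} \cdot 36 = 621$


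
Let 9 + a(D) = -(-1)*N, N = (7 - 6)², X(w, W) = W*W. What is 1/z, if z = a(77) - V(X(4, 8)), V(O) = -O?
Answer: 1/56 ≈ 0.017857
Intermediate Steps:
X(w, W) = W²
N = 1 (N = 1² = 1)
a(D) = -8 (a(D) = -9 - (-1) = -9 - 1*(-1) = -9 + 1 = -8)
z = 56 (z = -8 - (-1)*8² = -8 - (-1)*64 = -8 - 1*(-64) = -8 + 64 = 56)
1/z = 1/56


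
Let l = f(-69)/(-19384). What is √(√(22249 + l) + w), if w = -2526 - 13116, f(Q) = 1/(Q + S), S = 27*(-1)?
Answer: √(-13223962284192 + 7269*√300953777642853)/29076 ≈ 124.47*I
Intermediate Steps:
S = -27
f(Q) = 1/(-27 + Q) (f(Q) = 1/(Q - 27) = 1/(-27 + Q))
l = 1/1860864 (l = 1/(-27 - 69*(-19384)) = -1/19384/(-96) = -1/96*(-1/19384) = 1/1860864 ≈ 5.3738e-7)
w = -15642
√(√(22249 + l) + w) = √(√(22249 + 1/1860864) - 15642) = √(√(41402363137/1860864) - 15642) = √(√300953777642853/116304 - 15642) = √(-15642 + √300953777642853/116304)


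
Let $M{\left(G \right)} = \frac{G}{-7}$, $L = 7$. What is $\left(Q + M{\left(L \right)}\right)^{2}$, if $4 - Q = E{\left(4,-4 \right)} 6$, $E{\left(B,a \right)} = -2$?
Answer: $225$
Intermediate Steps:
$Q = 16$ ($Q = 4 - \left(-2\right) 6 = 4 - -12 = 4 + 12 = 16$)
$M{\left(G \right)} = - \frac{G}{7}$ ($M{\left(G \right)} = G \left(- \frac{1}{7}\right) = - \frac{G}{7}$)
$\left(Q + M{\left(L \right)}\right)^{2} = \left(16 - 1\right)^{2} = 15^{2} = 225$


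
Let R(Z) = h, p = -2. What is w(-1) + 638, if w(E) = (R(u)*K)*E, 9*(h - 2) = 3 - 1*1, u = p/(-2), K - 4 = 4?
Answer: 5582/9 ≈ 620.22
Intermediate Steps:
K = 8 (K = 4 + 4 = 8)
u = 1 (u = -2/(-2) = -2*(-1/2) = 1)
h = 20/9 (h = 2 + (3 - 1*1)/9 = 2 + (3 - 1)/9 = 2 + (1/9)*2 = 2 + 2/9 = 20/9 ≈ 2.2222)
R(Z) = 20/9
w(E) = 160*E/9 (w(E) = ((20/9)*8)*E = 160*E/9)
w(-1) + 638 = (160/9)*(-1) + 638 = -160/9 + 638 = 5582/9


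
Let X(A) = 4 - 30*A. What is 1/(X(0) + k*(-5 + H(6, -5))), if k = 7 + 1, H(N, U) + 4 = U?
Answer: -1/108 ≈ -0.0092593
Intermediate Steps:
H(N, U) = -4 + U
k = 8
X(A) = 4 - 30*A
1/(X(0) + k*(-5 + H(6, -5))) = 1/((4 - 30*0) + 8*(-5 + (-4 - 5))) = 1/((4 + 0) + 8*(-5 - 9)) = 1/(4 + 8*(-14)) = 1/(4 - 112) = 1/(-108) = -1/108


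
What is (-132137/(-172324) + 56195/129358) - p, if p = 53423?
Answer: -595425693135695/11145743996 ≈ -53422.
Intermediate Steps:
(-132137/(-172324) + 56195/129358) - p = (-132137/(-172324) + 56195/129358) - 1*53423 = (-132137*(-1/172324) + 56195*(1/129358)) - 53423 = (132137/172324 + 56195/129358) - 53423 = 13388362613/11145743996 - 53423 = -595425693135695/11145743996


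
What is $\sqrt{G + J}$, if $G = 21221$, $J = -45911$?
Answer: $i \sqrt{24690} \approx 157.13 i$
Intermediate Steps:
$\sqrt{G + J} = \sqrt{21221 - 45911} = \sqrt{-24690} = i \sqrt{24690}$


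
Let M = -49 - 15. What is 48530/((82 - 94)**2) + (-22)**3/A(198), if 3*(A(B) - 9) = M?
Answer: 3197773/2664 ≈ 1200.4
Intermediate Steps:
M = -64
A(B) = -37/3 (A(B) = 9 + (1/3)*(-64) = 9 - 64/3 = -37/3)
48530/((82 - 94)**2) + (-22)**3/A(198) = 48530/((82 - 94)**2) + (-22)**3/(-37/3) = 48530/((-12)**2) - 10648*(-3/37) = 48530/144 + 31944/37 = 48530*(1/144) + 31944/37 = 24265/72 + 31944/37 = 3197773/2664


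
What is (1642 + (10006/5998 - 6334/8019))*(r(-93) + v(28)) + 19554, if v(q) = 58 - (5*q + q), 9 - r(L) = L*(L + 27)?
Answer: -246029829879653/24048981 ≈ -1.0230e+7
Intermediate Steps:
r(L) = 9 - L*(27 + L) (r(L) = 9 - L*(L + 27) = 9 - L*(27 + L))
v(q) = 58 - 6*q
(1642 + (10006/5998 - 6334/8019))*(r(-93) + v(28)) + 19554 = (1642 + (10006/5998 - 6334/8019))*((9 - 1*(-93)² - 27*(-93)) + (58 - 6*28)) + 19554 = (1642 + (10006*(1/5998) - 6334*1/8019))*((9 - 1*8649 + 2511) + (58 - 168)) + 19554 = (1642 + (5003/2999 - 6334/8019))*((9 - 8649 + 2511) - 110) + 19554 = (1642 + 21123391/24048981)*(-6129 - 110) + 19554 = (39509550193/24048981)*(-6239) + 19554 = -246500083654127/24048981 + 19554 = -246029829879653/24048981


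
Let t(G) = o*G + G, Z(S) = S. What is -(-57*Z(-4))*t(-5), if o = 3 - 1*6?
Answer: -2280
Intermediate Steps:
o = -3 (o = 3 - 6 = -3)
t(G) = -2*G (t(G) = -3*G + G = -2*G)
-(-57*Z(-4))*t(-5) = -(-57*(-4))*(-2*(-5)) = -228*10 = -1*2280 = -2280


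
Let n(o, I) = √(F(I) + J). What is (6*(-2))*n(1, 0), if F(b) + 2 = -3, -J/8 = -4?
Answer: -36*√3 ≈ -62.354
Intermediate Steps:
J = 32 (J = -8*(-4) = 32)
F(b) = -5 (F(b) = -2 - 3 = -5)
n(o, I) = 3*√3 (n(o, I) = √(-5 + 32) = √27 = 3*√3)
(6*(-2))*n(1, 0) = (6*(-2))*(3*√3) = -36*√3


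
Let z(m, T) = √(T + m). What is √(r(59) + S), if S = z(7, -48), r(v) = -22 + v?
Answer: √(37 + I*√41) ≈ 6.1053 + 0.52439*I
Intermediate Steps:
S = I*√41 (S = √(-48 + 7) = √(-41) = I*√41 ≈ 6.4031*I)
√(r(59) + S) = √((-22 + 59) + I*√41) = √(37 + I*√41)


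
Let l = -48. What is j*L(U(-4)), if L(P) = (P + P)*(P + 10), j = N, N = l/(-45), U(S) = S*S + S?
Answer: 2816/5 ≈ 563.20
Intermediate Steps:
U(S) = S + S² (U(S) = S² + S = S + S²)
N = 16/15 (N = -48/(-45) = -48*(-1/45) = 16/15 ≈ 1.0667)
j = 16/15 ≈ 1.0667
L(P) = 2*P*(10 + P) (L(P) = (2*P)*(10 + P) = 2*P*(10 + P))
j*L(U(-4)) = 16*(2*(-4*(1 - 4))*(10 - 4*(1 - 4)))/15 = 16*(2*(-4*(-3))*(10 - 4*(-3)))/15 = 16*(2*12*(10 + 12))/15 = 16*(2*12*22)/15 = (16/15)*528 = 2816/5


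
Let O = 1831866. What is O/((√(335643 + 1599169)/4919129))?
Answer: 4505592582357*√483703/483703 ≈ 6.4783e+9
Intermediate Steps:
O/((√(335643 + 1599169)/4919129)) = 1831866/((√(335643 + 1599169)/4919129)) = 1831866/((√1934812*(1/4919129))) = 1831866/(((2*√483703)*(1/4919129))) = 1831866/((2*√483703/4919129)) = 1831866*(4919129*√483703/967406) = 4505592582357*√483703/483703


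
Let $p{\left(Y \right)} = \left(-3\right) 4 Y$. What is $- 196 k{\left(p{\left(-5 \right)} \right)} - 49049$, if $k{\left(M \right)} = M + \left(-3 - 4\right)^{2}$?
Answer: $-70413$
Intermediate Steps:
$p{\left(Y \right)} = - 12 Y$
$k{\left(M \right)} = 49 + M$ ($k{\left(M \right)} = M + \left(-7\right)^{2} = M + 49 = 49 + M$)
$- 196 k{\left(p{\left(-5 \right)} \right)} - 49049 = - 196 \left(49 - -60\right) - 49049 = - 196 \left(49 + 60\right) - 49049 = \left(-196\right) 109 - 49049 = -21364 - 49049 = -70413$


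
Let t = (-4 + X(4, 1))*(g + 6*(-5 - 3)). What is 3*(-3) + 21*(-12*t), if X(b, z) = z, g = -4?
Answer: -39321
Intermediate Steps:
t = 156 (t = (-4 + 1)*(-4 + 6*(-5 - 3)) = -3*(-4 + 6*(-8)) = -3*(-4 - 48) = -3*(-52) = 156)
3*(-3) + 21*(-12*t) = 3*(-3) + 21*(-12*156) = -9 + 21*(-1872) = -9 - 39312 = -39321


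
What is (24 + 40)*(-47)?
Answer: -3008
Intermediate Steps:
(24 + 40)*(-47) = 64*(-47) = -3008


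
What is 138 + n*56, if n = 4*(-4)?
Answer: -758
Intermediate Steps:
n = -16
138 + n*56 = 138 - 16*56 = 138 - 896 = -758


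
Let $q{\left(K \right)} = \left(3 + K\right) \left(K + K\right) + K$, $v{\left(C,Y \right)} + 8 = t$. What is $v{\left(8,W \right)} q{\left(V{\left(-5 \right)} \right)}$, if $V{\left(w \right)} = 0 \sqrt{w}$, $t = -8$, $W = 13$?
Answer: $0$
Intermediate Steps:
$v{\left(C,Y \right)} = -16$ ($v{\left(C,Y \right)} = -8 - 8 = -16$)
$V{\left(w \right)} = 0$
$q{\left(K \right)} = K + 2 K \left(3 + K\right)$ ($q{\left(K \right)} = \left(3 + K\right) 2 K + K = 2 K \left(3 + K\right) + K = K + 2 K \left(3 + K\right)$)
$v{\left(8,W \right)} q{\left(V{\left(-5 \right)} \right)} = - 16 \cdot 0 \left(7 + 2 \cdot 0\right) = - 16 \cdot 0 \left(7 + 0\right) = - 16 \cdot 0 \cdot 7 = \left(-16\right) 0 = 0$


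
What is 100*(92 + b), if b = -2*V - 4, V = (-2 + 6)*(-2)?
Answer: 10400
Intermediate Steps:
V = -8 (V = 4*(-2) = -8)
b = 12 (b = -2*(-8) - 4 = 16 - 4 = 12)
100*(92 + b) = 100*(92 + 12) = 100*104 = 10400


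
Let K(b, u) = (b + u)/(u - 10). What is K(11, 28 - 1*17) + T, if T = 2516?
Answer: 2538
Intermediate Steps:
K(b, u) = (b + u)/(-10 + u)
K(11, 28 - 1*17) + T = (11 + (28 - 1*17))/(-10 + (28 - 1*17)) + 2516 = (11 + (28 - 17))/(-10 + (28 - 17)) + 2516 = (11 + 11)/(-10 + 11) + 2516 = 22/1 + 2516 = 1*22 + 2516 = 22 + 2516 = 2538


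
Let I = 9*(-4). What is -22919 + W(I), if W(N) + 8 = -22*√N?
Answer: -22927 - 132*I ≈ -22927.0 - 132.0*I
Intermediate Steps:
I = -36
W(N) = -8 - 22*√N
-22919 + W(I) = -22919 + (-8 - 132*I) = -22927 - 132*I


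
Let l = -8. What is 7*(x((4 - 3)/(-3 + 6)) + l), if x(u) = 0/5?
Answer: -56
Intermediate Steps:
x(u) = 0 (x(u) = 0*(⅕) = 0)
7*(x((4 - 3)/(-3 + 6)) + l) = 7*(0 - 8) = 7*(-8) = -56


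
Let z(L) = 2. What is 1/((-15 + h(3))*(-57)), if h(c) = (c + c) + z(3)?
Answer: 1/399 ≈ 0.0025063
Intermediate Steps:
h(c) = 2 + 2*c (h(c) = (c + c) + 2 = 2*c + 2 = 2 + 2*c)
1/((-15 + h(3))*(-57)) = 1/((-15 + (2 + 2*3))*(-57)) = 1/((-15 + (2 + 6))*(-57)) = 1/((-15 + 8)*(-57)) = 1/(-7*(-57)) = 1/399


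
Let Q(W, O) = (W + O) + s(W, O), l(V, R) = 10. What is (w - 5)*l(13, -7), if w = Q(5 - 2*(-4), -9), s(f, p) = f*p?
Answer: -1180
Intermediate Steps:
Q(W, O) = O + W + O*W (Q(W, O) = (W + O) + W*O = (O + W) + O*W = O + W + O*W)
w = -113 (w = -9 + (5 - 2*(-4)) - 9*(5 - 2*(-4)) = -9 + (5 + 8) - 9*(5 + 8) = -9 + 13 - 9*13 = -9 + 13 - 117 = -113)
(w - 5)*l(13, -7) = (-113 - 5)*10 = -118*10 = -1180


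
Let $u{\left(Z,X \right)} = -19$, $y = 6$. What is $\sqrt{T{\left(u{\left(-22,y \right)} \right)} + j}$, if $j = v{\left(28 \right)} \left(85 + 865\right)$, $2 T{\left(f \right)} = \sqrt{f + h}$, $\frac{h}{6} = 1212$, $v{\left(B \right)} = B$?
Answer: $\frac{\sqrt{106400 + 2 \sqrt{7253}}}{2} \approx 163.23$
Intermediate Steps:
$h = 7272$ ($h = 6 \cdot 1212 = 7272$)
$T{\left(f \right)} = \frac{\sqrt{7272 + f}}{2}$ ($T{\left(f \right)} = \frac{\sqrt{f + 7272}}{2} = \frac{\sqrt{7272 + f}}{2}$)
$j = 26600$ ($j = 28 \left(85 + 865\right) = 28 \cdot 950 = 26600$)
$\sqrt{T{\left(u{\left(-22,y \right)} \right)} + j} = \sqrt{\frac{\sqrt{7272 - 19}}{2} + 26600} = \sqrt{\frac{\sqrt{7253}}{2} + 26600} = \sqrt{26600 + \frac{\sqrt{7253}}{2}}$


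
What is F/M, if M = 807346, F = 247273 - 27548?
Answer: 219725/807346 ≈ 0.27216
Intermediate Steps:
F = 219725
F/M = 219725/807346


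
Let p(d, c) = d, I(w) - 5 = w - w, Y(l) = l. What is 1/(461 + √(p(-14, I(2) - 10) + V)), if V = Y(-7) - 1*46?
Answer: 461/212588 - I*√67/212588 ≈ 0.0021685 - 3.8503e-5*I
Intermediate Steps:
I(w) = 5 (I(w) = 5 + (w - w) = 5 + 0 = 5)
V = -53 (V = -7 - 1*46 = -7 - 46 = -53)
1/(461 + √(p(-14, I(2) - 10) + V)) = 1/(461 + √(-14 - 53)) = 1/(461 + √(-67)) = 1/(461 + I*√67)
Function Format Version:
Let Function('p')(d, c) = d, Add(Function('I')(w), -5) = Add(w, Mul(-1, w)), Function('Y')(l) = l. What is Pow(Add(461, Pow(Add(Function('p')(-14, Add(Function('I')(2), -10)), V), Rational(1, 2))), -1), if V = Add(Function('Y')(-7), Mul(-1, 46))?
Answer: Add(Rational(461, 212588), Mul(Rational(-1, 212588), I, Pow(67, Rational(1, 2)))) ≈ Add(0.0021685, Mul(-3.8503e-5, I))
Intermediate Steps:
Function('I')(w) = 5 (Function('I')(w) = Add(5, Add(w, Mul(-1, w))) = Add(5, 0) = 5)
V = -53 (V = Add(-7, Mul(-1, 46)) = Add(-7, -46) = -53)
Pow(Add(461, Pow(Add(Function('p')(-14, Add(Function('I')(2), -10)), V), Rational(1, 2))), -1) = Pow(Add(461, Pow(Add(-14, -53), Rational(1, 2))), -1) = Pow(Add(461, Pow(-67, Rational(1, 2))), -1) = Pow(Add(461, Mul(I, Pow(67, Rational(1, 2)))), -1)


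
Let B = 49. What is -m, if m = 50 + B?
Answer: -99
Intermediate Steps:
m = 99 (m = 50 + 49 = 99)
-m = -1*99 = -99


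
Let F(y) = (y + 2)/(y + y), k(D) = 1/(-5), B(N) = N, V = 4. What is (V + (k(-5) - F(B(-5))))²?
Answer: 49/4 ≈ 12.250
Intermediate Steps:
k(D) = -⅕
F(y) = (2 + y)/(2*y) (F(y) = (2 + y)/((2*y)) = (2 + y)*(1/(2*y)) = (2 + y)/(2*y))
(V + (k(-5) - F(B(-5))))² = (4 + (-⅕ - (2 - 5)/(2*(-5))))² = (4 + (-⅕ - (-1)*(-3)/(2*5)))² = (4 + (-⅕ - 1*3/10))² = (4 + (-⅕ - 3/10))² = (4 - ½)² = (7/2)² = 49/4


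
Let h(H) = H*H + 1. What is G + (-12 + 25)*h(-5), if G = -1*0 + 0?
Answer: 338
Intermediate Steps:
h(H) = 1 + H² (h(H) = H² + 1 = 1 + H²)
G = 0 (G = 0 + 0 = 0)
G + (-12 + 25)*h(-5) = 0 + (-12 + 25)*(1 + (-5)²) = 0 + 13*(1 + 25) = 0 + 13*26 = 0 + 338 = 338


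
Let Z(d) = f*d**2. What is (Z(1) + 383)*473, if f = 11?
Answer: 186362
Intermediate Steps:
Z(d) = 11*d**2
(Z(1) + 383)*473 = (11*1**2 + 383)*473 = (11*1 + 383)*473 = (11 + 383)*473 = 394*473 = 186362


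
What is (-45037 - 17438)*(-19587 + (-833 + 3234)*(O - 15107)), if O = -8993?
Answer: 3616283345325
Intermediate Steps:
(-45037 - 17438)*(-19587 + (-833 + 3234)*(O - 15107)) = (-45037 - 17438)*(-19587 + (-833 + 3234)*(-8993 - 15107)) = -62475*(-19587 + 2401*(-24100)) = -62475*(-19587 - 57864100) = -62475*(-57883687) = 3616283345325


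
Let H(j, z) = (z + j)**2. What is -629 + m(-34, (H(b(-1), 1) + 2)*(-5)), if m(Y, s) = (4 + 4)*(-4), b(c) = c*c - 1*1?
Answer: -661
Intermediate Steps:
b(c) = -1 + c**2 (b(c) = c**2 - 1 = -1 + c**2)
H(j, z) = (j + z)**2
m(Y, s) = -32 (m(Y, s) = 8*(-4) = -32)
-629 + m(-34, (H(b(-1), 1) + 2)*(-5)) = -629 - 32 = -661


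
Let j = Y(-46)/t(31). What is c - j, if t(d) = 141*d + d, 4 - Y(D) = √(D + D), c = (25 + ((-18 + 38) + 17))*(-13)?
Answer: -1774008/2201 + I*√23/2201 ≈ -806.0 + 0.0021789*I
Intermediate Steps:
c = -806 (c = (25 + (20 + 17))*(-13) = (25 + 37)*(-13) = 62*(-13) = -806)
Y(D) = 4 - √2*√D (Y(D) = 4 - √(D + D) = 4 - √(2*D) = 4 - √2*√D)
t(d) = 142*d
j = 2/2201 - I*√23/2201 (j = (4 - √2*√(-46))/((142*31)) = (4 - √2*I*√46)/4402 = (4 - 2*I*√23)*(1/4402) = 2/2201 - I*√23/2201 ≈ 0.00090868 - 0.0021789*I)
c - j = -806 - (2/2201 - I*√23/2201) = -806 + (-2/2201 + I*√23/2201) = -1774008/2201 + I*√23/2201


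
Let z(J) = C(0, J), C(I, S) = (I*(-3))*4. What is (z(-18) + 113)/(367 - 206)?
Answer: 113/161 ≈ 0.70186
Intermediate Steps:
C(I, S) = -12*I (C(I, S) = -3*I*4 = -12*I)
z(J) = 0 (z(J) = -12*0 = 0)
(z(-18) + 113)/(367 - 206) = (0 + 113)/(367 - 206) = 113/161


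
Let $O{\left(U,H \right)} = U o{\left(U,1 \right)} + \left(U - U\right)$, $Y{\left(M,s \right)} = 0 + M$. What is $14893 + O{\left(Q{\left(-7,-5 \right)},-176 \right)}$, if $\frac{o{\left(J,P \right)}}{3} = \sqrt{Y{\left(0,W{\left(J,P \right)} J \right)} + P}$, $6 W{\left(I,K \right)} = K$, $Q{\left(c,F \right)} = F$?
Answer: $14878$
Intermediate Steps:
$W{\left(I,K \right)} = \frac{K}{6}$
$Y{\left(M,s \right)} = M$
$o{\left(J,P \right)} = 3 \sqrt{P}$ ($o{\left(J,P \right)} = 3 \sqrt{0 + P} = 3 \sqrt{P}$)
$O{\left(U,H \right)} = 3 U$ ($O{\left(U,H \right)} = U 3 \sqrt{1} + \left(U - U\right) = U 3 \cdot 1 + 0 = U 3 + 0 = 3 U + 0 = 3 U$)
$14893 + O{\left(Q{\left(-7,-5 \right)},-176 \right)} = 14893 + 3 \left(-5\right) = 14893 - 15 = 14878$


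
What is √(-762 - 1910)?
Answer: 4*I*√167 ≈ 51.691*I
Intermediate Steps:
√(-762 - 1910) = √(-2672) = 4*I*√167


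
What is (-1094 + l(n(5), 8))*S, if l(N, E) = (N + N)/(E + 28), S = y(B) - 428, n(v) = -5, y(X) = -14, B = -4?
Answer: 4353037/9 ≈ 4.8367e+5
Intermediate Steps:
S = -442 (S = -14 - 428 = -442)
l(N, E) = 2*N/(28 + E) (l(N, E) = (2*N)/(28 + E) = 2*N/(28 + E))
(-1094 + l(n(5), 8))*S = (-1094 + 2*(-5)/(28 + 8))*(-442) = (-1094 + 2*(-5)/36)*(-442) = (-1094 + 2*(-5)*(1/36))*(-442) = (-1094 - 5/18)*(-442) = -19697/18*(-442) = 4353037/9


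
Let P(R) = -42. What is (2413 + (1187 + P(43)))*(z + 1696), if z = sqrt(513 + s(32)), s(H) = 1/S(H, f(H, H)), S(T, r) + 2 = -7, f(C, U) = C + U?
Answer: 6034368 + 2372*sqrt(1154) ≈ 6.1149e+6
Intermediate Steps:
S(T, r) = -9 (S(T, r) = -2 - 7 = -9)
s(H) = -1/9 (s(H) = 1/(-9) = -1/9)
z = 2*sqrt(1154)/3 (z = sqrt(513 - 1/9) = sqrt(4616/9) = 2*sqrt(1154)/3 ≈ 22.647)
(2413 + (1187 + P(43)))*(z + 1696) = (2413 + (1187 - 42))*(2*sqrt(1154)/3 + 1696) = (2413 + 1145)*(1696 + 2*sqrt(1154)/3) = 3558*(1696 + 2*sqrt(1154)/3) = 6034368 + 2372*sqrt(1154)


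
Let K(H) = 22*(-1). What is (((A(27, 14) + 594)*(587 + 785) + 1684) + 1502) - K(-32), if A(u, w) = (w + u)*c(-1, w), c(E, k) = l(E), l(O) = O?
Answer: 761924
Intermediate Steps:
K(H) = -22
c(E, k) = E
A(u, w) = -u - w (A(u, w) = (w + u)*(-1) = (u + w)*(-1) = -u - w)
(((A(27, 14) + 594)*(587 + 785) + 1684) + 1502) - K(-32) = ((((-1*27 - 1*14) + 594)*(587 + 785) + 1684) + 1502) - 1*(-22) = ((((-27 - 14) + 594)*1372 + 1684) + 1502) + 22 = (((-41 + 594)*1372 + 1684) + 1502) + 22 = ((553*1372 + 1684) + 1502) + 22 = ((758716 + 1684) + 1502) + 22 = (760400 + 1502) + 22 = 761902 + 22 = 761924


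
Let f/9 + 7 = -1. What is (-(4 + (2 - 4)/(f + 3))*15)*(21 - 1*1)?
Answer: -27800/23 ≈ -1208.7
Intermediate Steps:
f = -72 (f = -63 + 9*(-1) = -63 - 9 = -72)
(-(4 + (2 - 4)/(f + 3))*15)*(21 - 1*1) = (-(4 + (2 - 4)/(-72 + 3))*15)*(21 - 1*1) = (-(4 - 2/(-69))*15)*(21 - 1) = (-(4 - 2*(-1/69))*15)*20 = (-(4 + 2/69)*15)*20 = (-1*278/69*15)*20 = -278/69*15*20 = -1390/23*20 = -27800/23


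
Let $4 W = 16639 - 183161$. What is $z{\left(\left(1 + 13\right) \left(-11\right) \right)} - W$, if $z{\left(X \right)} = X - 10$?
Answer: $\frac{82933}{2} \approx 41467.0$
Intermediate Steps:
$z{\left(X \right)} = -10 + X$
$W = - \frac{83261}{2}$ ($W = \frac{16639 - 183161}{4} = \frac{1}{4} \left(-166522\right) = - \frac{83261}{2} \approx -41631.0$)
$z{\left(\left(1 + 13\right) \left(-11\right) \right)} - W = \left(-10 + \left(1 + 13\right) \left(-11\right)\right) - - \frac{83261}{2} = \left(-10 + 14 \left(-11\right)\right) + \frac{83261}{2} = \left(-10 - 154\right) + \frac{83261}{2} = -164 + \frac{83261}{2} = \frac{82933}{2}$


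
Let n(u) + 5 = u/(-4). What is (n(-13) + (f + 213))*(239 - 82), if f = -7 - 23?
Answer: 113825/4 ≈ 28456.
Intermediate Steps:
f = -30
n(u) = -5 - u/4 (n(u) = -5 + u/(-4) = -5 + u*(-¼) = -5 - u/4)
(n(-13) + (f + 213))*(239 - 82) = ((-5 - ¼*(-13)) + (-30 + 213))*(239 - 82) = ((-5 + 13/4) + 183)*157 = (-7/4 + 183)*157 = (725/4)*157 = 113825/4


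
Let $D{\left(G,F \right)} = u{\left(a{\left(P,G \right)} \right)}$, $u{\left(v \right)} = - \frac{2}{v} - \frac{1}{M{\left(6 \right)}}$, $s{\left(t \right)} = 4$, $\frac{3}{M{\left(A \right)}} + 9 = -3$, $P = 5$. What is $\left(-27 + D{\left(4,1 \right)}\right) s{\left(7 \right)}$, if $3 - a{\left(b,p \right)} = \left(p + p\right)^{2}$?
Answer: $- \frac{5604}{61} \approx -91.869$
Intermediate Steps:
$M{\left(A \right)} = - \frac{1}{4}$ ($M{\left(A \right)} = \frac{3}{-9 - 3} = \frac{3}{-12} = 3 \left(- \frac{1}{12}\right) = - \frac{1}{4}$)
$a{\left(b,p \right)} = 3 - 4 p^{2}$ ($a{\left(b,p \right)} = 3 - \left(p + p\right)^{2} = 3 - \left(2 p\right)^{2} = 3 - 4 p^{2}$)
$u{\left(v \right)} = 4 - \frac{2}{v}$ ($u{\left(v \right)} = - \frac{2}{v} - \frac{1}{- \frac{1}{4}} = - \frac{2}{v} - -4 = - \frac{2}{v} + 4 = 4 - \frac{2}{v}$)
$D{\left(G,F \right)} = 4 - \frac{2}{3 - 4 G^{2}}$
$\left(-27 + D{\left(4,1 \right)}\right) s{\left(7 \right)} = \left(-27 + \frac{2 \left(-5 + 8 \cdot 4^{2}\right)}{-3 + 4 \cdot 4^{2}}\right) 4 = \left(-27 + \frac{2 \left(-5 + 8 \cdot 16\right)}{-3 + 4 \cdot 16}\right) 4 = \left(-27 + \frac{2 \left(-5 + 128\right)}{-3 + 64}\right) 4 = \left(-27 + 2 \cdot \frac{1}{61} \cdot 123\right) 4 = \left(-27 + \frac{246}{61}\right) 4 = \left(- \frac{1401}{61}\right) 4 = - \frac{5604}{61}$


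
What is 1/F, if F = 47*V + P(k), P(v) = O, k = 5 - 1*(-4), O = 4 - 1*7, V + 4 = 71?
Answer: 1/3146 ≈ 0.00031786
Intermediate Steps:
V = 67 (V = -4 + 71 = 67)
O = -3 (O = 4 - 7 = -3)
k = 9 (k = 5 + 4 = 9)
P(v) = -3
F = 3146 (F = 47*67 - 3 = 3149 - 3 = 3146)
1/F = 1/3146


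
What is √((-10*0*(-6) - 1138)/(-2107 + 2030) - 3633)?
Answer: I*√21452431/77 ≈ 60.152*I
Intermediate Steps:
√((-10*0*(-6) - 1138)/(-2107 + 2030) - 3633) = √((0*(-6) - 1138)/(-77) - 3633) = √((0 - 1138)*(-1/77) - 3633) = √(-1138*(-1/77) - 3633) = √(1138/77 - 3633) = √(-278603/77) = I*√21452431/77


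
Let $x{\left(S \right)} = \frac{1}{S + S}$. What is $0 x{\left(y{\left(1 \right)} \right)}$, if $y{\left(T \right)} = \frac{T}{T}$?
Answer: $0$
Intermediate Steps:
$y{\left(T \right)} = 1$
$x{\left(S \right)} = \frac{1}{2 S}$
$0 x{\left(y{\left(1 \right)} \right)} = 0 \frac{1}{2 \cdot 1} = 0 \cdot \frac{1}{2} \cdot 1 = 0 \cdot \frac{1}{2} = 0$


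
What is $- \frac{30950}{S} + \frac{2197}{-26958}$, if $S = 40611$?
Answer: $- \frac{102619163}{121643482} \approx -0.84361$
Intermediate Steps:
$- \frac{30950}{S} + \frac{2197}{-26958} = - \frac{30950}{40611} + \frac{2197}{-26958} = \left(-30950\right) \frac{1}{40611} + 2197 \left(- \frac{1}{26958}\right) = - \frac{30950}{40611} - \frac{2197}{26958} = - \frac{102619163}{121643482}$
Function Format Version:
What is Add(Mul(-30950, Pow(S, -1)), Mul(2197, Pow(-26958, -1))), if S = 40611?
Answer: Rational(-102619163, 121643482) ≈ -0.84361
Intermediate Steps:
Add(Mul(-30950, Pow(S, -1)), Mul(2197, Pow(-26958, -1))) = Add(Mul(-30950, Pow(40611, -1)), Mul(2197, Pow(-26958, -1))) = Add(Mul(-30950, Rational(1, 40611)), Mul(2197, Rational(-1, 26958))) = Add(Rational(-30950, 40611), Rational(-2197, 26958)) = Rational(-102619163, 121643482)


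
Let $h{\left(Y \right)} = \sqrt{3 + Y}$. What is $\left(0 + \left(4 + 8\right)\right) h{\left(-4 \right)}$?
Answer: $12 i \approx 12.0 i$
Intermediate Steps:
$\left(0 + \left(4 + 8\right)\right) h{\left(-4 \right)} = \left(0 + \left(4 + 8\right)\right) \sqrt{3 - 4} = \left(0 + 12\right) \sqrt{-1} = 12 i$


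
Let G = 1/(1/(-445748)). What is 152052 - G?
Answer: 597800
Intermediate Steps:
G = -445748 (G = 1/(-1/445748) = -445748)
152052 - G = 152052 - 1*(-445748) = 152052 + 445748 = 597800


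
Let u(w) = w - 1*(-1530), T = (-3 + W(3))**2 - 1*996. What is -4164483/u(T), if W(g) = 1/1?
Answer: -4164483/538 ≈ -7740.7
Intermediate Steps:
W(g) = 1
T = -992 (T = (-3 + 1)**2 - 1*996 = (-2)**2 - 996 = 4 - 996 = -992)
u(w) = 1530 + w (u(w) = w + 1530 = 1530 + w)
-4164483/u(T) = -4164483/(1530 - 992) = -4164483/538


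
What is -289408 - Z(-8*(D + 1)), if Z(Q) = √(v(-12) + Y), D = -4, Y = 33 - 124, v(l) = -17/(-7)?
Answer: -289408 - 2*I*√1085/7 ≈ -2.8941e+5 - 9.4112*I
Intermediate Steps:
v(l) = 17/7 (v(l) = -17*(-⅐) = 17/7)
Y = -91
Z(Q) = 2*I*√1085/7 (Z(Q) = √(17/7 - 91) = √(-620/7) = 2*I*√1085/7)
-289408 - Z(-8*(D + 1)) = -289408 - 2*I*√1085/7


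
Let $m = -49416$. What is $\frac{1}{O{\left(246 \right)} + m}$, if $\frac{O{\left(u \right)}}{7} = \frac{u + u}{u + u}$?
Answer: $- \frac{1}{49409} \approx -2.0239 \cdot 10^{-5}$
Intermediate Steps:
$O{\left(u \right)} = 7$ ($O{\left(u \right)} = 7 \frac{u + u}{u + u} = 7 \frac{2 u}{2 u} = 7 \cdot 2 u \frac{1}{2 u} = 7 \cdot 1 = 7$)
$\frac{1}{O{\left(246 \right)} + m} = \frac{1}{7 - 49416} = \frac{1}{-49409} = - \frac{1}{49409}$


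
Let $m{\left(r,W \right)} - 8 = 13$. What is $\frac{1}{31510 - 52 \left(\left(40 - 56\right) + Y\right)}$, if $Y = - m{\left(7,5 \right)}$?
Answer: $\frac{1}{33434} \approx 2.991 \cdot 10^{-5}$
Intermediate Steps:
$m{\left(r,W \right)} = 21$ ($m{\left(r,W \right)} = 8 + 13 = 21$)
$Y = -21$ ($Y = \left(-1\right) 21 = -21$)
$\frac{1}{31510 - 52 \left(\left(40 - 56\right) + Y\right)} = \frac{1}{31510 - 52 \left(\left(40 - 56\right) - 21\right)} = \frac{1}{31510 - 52 \left(-16 - 21\right)} = \frac{1}{31510 - -1924} = \frac{1}{31510 + 1924} = \frac{1}{33434}$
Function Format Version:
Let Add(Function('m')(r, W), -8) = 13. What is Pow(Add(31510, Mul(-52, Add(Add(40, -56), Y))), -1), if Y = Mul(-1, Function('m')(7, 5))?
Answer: Rational(1, 33434) ≈ 2.9910e-5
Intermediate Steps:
Function('m')(r, W) = 21 (Function('m')(r, W) = Add(8, 13) = 21)
Y = -21 (Y = Mul(-1, 21) = -21)
Pow(Add(31510, Mul(-52, Add(Add(40, -56), Y))), -1) = Pow(Add(31510, Mul(-52, Add(Add(40, -56), -21))), -1) = Pow(Add(31510, Mul(-52, Add(-16, -21))), -1) = Pow(Add(31510, Mul(-52, -37)), -1) = Pow(Add(31510, 1924), -1) = Pow(33434, -1) = Rational(1, 33434)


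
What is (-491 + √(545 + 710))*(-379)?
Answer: 186089 - 379*√1255 ≈ 1.7266e+5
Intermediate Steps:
(-491 + √(545 + 710))*(-379) = (-491 + √1255)*(-379) = 186089 - 379*√1255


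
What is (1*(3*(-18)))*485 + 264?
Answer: -25926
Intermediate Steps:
(1*(3*(-18)))*485 + 264 = (1*(-54))*485 + 264 = -54*485 + 264 = -26190 + 264 = -25926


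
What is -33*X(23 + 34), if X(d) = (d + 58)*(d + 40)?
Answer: -368115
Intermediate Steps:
X(d) = (40 + d)*(58 + d) (X(d) = (58 + d)*(40 + d) = (40 + d)*(58 + d))
-33*X(23 + 34) = -33*(2320 + (23 + 34)² + 98*(23 + 34)) = -33*(2320 + 57² + 98*57) = -33*(2320 + 3249 + 5586) = -33*11155 = -368115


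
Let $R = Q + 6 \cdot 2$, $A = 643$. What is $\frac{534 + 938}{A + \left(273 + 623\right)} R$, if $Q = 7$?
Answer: $\frac{1472}{81} \approx 18.173$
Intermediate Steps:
$R = 19$ ($R = 7 + 6 \cdot 2 = 7 + 12 = 19$)
$\frac{534 + 938}{A + \left(273 + 623\right)} R = \frac{534 + 938}{643 + \left(273 + 623\right)} 19 = \frac{1472}{643 + 896} \cdot 19 = \frac{1472}{1539} \cdot 19 = \frac{1472}{81}$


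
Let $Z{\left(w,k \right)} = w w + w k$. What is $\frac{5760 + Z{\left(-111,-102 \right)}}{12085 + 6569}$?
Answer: $\frac{9801}{6218} \approx 1.5762$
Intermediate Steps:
$Z{\left(w,k \right)} = w^{2} + k w$
$\frac{5760 + Z{\left(-111,-102 \right)}}{12085 + 6569} = \frac{5760 - 111 \left(-102 - 111\right)}{12085 + 6569} = \frac{5760 - -23643}{18654} = \left(5760 + 23643\right) \frac{1}{18654} = 29403 \cdot \frac{1}{18654} = \frac{9801}{6218}$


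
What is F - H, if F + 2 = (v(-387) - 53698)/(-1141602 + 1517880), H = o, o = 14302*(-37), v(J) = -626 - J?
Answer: 66371909293/125426 ≈ 5.2917e+5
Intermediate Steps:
o = -529174
H = -529174
F = -268831/125426 (F = -2 + ((-626 - 1*(-387)) - 53698)/(-1141602 + 1517880) = -2 + ((-626 + 387) - 53698)/376278 = -2 + (-239 - 53698)*(1/376278) = -2 - 53937*1/376278 = -2 - 17979/125426 = -268831/125426 ≈ -2.1433)
F - H = -268831/125426 - 1*(-529174) = -268831/125426 + 529174 = 66371909293/125426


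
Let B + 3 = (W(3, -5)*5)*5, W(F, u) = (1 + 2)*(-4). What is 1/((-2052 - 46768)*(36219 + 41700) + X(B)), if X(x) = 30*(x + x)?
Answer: -1/3804023760 ≈ -2.6288e-10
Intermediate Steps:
W(F, u) = -12 (W(F, u) = 3*(-4) = -12)
B = -303 (B = -3 - 12*5*5 = -3 - 60*5 = -3 - 300 = -303)
X(x) = 60*x (X(x) = 30*(2*x) = 60*x)
1/((-2052 - 46768)*(36219 + 41700) + X(B)) = 1/((-2052 - 46768)*(36219 + 41700) + 60*(-303)) = 1/(-48820*77919 - 18180) = 1/(-3804005580 - 18180) = 1/(-3804023760) = -1/3804023760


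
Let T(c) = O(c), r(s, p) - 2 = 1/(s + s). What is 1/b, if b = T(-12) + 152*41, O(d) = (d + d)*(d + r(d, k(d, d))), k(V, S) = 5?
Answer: 1/6473 ≈ 0.00015449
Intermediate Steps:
r(s, p) = 2 + 1/(2*s) (r(s, p) = 2 + 1/(s + s) = 2 + 1/(2*s))
O(d) = 2*d*(2 + d + 1/(2*d)) (O(d) = (d + d)*(d + (2 + 1/(2*d))) = (2*d)*(2 + d + 1/(2*d)) = 2*d*(2 + d + 1/(2*d)))
T(c) = 1 + 2*c**2 + 4*c
b = 6473 (b = (1 + 2*(-12)**2 + 4*(-12)) + 152*41 = (1 + 2*144 - 48) + 6232 = (1 + 288 - 48) + 6232 = 241 + 6232 = 6473)
1/b = 1/6473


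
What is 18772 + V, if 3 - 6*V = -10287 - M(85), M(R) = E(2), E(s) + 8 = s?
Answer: 20486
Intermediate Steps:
E(s) = -8 + s
M(R) = -6 (M(R) = -8 + 2 = -6)
V = 1714 (V = ½ - (-10287 - 1*(-6))/6 = ½ - (-10287 + 6)/6 = ½ - ⅙*(-10281) = ½ + 3427/2 = 1714)
18772 + V = 18772 + 1714 = 20486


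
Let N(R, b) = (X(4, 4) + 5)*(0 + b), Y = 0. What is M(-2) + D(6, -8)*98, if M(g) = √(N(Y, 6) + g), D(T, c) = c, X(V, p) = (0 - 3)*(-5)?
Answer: -784 + √118 ≈ -773.14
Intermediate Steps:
X(V, p) = 15 (X(V, p) = -3*(-5) = 15)
N(R, b) = 20*b (N(R, b) = (15 + 5)*(0 + b) = 20*b)
M(g) = √(120 + g) (M(g) = √(20*6 + g) = √(120 + g))
M(-2) + D(6, -8)*98 = √(120 - 2) - 8*98 = √118 - 784 = -784 + √118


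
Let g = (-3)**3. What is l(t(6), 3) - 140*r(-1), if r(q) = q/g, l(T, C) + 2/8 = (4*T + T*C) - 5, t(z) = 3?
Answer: 1141/108 ≈ 10.565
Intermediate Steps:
l(T, C) = -21/4 + 4*T + C*T (l(T, C) = -1/4 + ((4*T + T*C) - 5) = -1/4 + ((4*T + C*T) - 5) = -1/4 + (-5 + 4*T + C*T) = -21/4 + 4*T + C*T)
g = -27
r(q) = -q/27 (r(q) = q/(-27) = q*(-1/27) = -q/27)
l(t(6), 3) - 140*r(-1) = (-21/4 + 4*3 + 3*3) - (-140)*(-1)/27 = (-21/4 + 12 + 9) - 140*1/27 = 63/4 - 140/27 = 1141/108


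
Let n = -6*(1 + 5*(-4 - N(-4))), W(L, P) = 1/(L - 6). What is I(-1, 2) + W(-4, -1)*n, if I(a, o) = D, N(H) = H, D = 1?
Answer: 8/5 ≈ 1.6000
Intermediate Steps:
I(a, o) = 1
W(L, P) = 1/(-6 + L)
n = -6 (n = -6*(1 + 5*(-4 - 1*(-4))) = -6*(1 + 5*(-4 + 4)) = -6*(1 + 5*0) = -6*(1 + 0) = -6*1 = -6)
I(-1, 2) + W(-4, -1)*n = 1 - 6/(-6 - 4) = 1 - 6/(-10) = 1 - 1/10*(-6) = 1 + 3/5 = 8/5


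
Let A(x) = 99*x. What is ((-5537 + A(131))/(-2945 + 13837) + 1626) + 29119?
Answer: 83720493/2723 ≈ 30746.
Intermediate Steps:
((-5537 + A(131))/(-2945 + 13837) + 1626) + 29119 = ((-5537 + 99*131)/(-2945 + 13837) + 1626) + 29119 = ((-5537 + 12969)/10892 + 1626) + 29119 = (7432*(1/10892) + 1626) + 29119 = (1858/2723 + 1626) + 29119 = 4429456/2723 + 29119 = 83720493/2723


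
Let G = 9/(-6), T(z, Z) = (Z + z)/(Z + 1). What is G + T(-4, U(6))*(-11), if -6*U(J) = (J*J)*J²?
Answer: -1097/86 ≈ -12.756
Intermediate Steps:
U(J) = -J⁴/6 (U(J) = -J*J*J²/6 = -J²*J²/6 = -J⁴/6)
T(z, Z) = (Z + z)/(1 + Z)
G = -3/2 (G = 9*(-⅙) = -3/2 ≈ -1.5000)
G + T(-4, U(6))*(-11) = -3/2 + ((-⅙*6⁴ - 4)/(1 - ⅙*6⁴))*(-11) = -3/2 + ((-⅙*1296 - 4)/(1 - ⅙*1296))*(-11) = -3/2 + ((-216 - 4)/(1 - 216))*(-11) = -3/2 + (-220/(-215))*(-11) = -3/2 - 1/215*(-220)*(-11) = -3/2 + (44/43)*(-11) = -3/2 - 484/43 = -1097/86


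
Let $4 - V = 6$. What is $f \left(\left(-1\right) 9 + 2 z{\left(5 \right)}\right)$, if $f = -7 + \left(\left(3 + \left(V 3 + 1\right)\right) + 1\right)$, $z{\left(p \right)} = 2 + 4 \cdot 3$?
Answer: $-152$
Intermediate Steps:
$V = -2$ ($V = 4 - 6 = -2$)
$z{\left(p \right)} = 14$ ($z{\left(p \right)} = 2 + 12 = 14$)
$f = -8$ ($f = -7 + \left(\left(3 + \left(\left(-2\right) 3 + 1\right)\right) + 1\right) = -7 + \left(\left(3 + \left(-6 + 1\right)\right) + 1\right) = -7 + \left(\left(3 - 5\right) + 1\right) = -7 + \left(-2 + 1\right) = -7 - 1 = -8$)
$f \left(\left(-1\right) 9 + 2 z{\left(5 \right)}\right) = - 8 \left(\left(-1\right) 9 + 2 \cdot 14\right) = - 8 \left(-9 + 28\right) = \left(-8\right) 19 = -152$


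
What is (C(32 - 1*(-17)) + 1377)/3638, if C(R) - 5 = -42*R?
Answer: -338/1819 ≈ -0.18582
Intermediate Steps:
C(R) = 5 - 42*R
(C(32 - 1*(-17)) + 1377)/3638 = ((5 - 42*(32 - 1*(-17))) + 1377)/3638 = ((5 - 42*(32 + 17)) + 1377)*(1/3638) = ((5 - 42*49) + 1377)*(1/3638) = ((5 - 2058) + 1377)*(1/3638) = (-2053 + 1377)*(1/3638) = -676*1/3638 = -338/1819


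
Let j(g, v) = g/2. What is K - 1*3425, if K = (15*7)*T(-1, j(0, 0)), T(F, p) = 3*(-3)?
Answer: -4370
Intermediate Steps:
j(g, v) = g/2 (j(g, v) = g*(1/2) = g/2)
T(F, p) = -9
K = -945 (K = (15*7)*(-9) = 105*(-9) = -945)
K - 1*3425 = -945 - 1*3425 = -945 - 3425 = -4370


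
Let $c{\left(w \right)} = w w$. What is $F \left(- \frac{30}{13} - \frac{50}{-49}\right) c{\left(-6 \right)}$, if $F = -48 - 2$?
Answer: $\frac{1476000}{637} \approx 2317.1$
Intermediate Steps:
$c{\left(w \right)} = w^{2}$
$F = -50$
$F \left(- \frac{30}{13} - \frac{50}{-49}\right) c{\left(-6 \right)} = - 50 \left(- \frac{30}{13} - \frac{50}{-49}\right) \left(-6\right)^{2} = - 50 \left(\left(-30\right) \frac{1}{13} - - \frac{50}{49}\right) 36 = - 50 \left(- \frac{30}{13} + \frac{50}{49}\right) 36 = \left(-50\right) \left(- \frac{820}{637}\right) 36 = \frac{41000}{637} \cdot 36 = \frac{1476000}{637}$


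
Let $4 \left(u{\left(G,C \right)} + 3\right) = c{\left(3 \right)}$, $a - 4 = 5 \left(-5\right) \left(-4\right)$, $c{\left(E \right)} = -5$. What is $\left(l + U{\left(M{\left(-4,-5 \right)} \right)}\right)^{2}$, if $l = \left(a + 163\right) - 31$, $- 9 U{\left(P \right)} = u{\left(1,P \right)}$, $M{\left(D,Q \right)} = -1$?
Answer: $\frac{72471169}{1296} \approx 55919.0$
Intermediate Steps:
$a = 104$ ($a = 4 + 5 \left(-5\right) \left(-4\right) = 4 - -100 = 4 + 100 = 104$)
$u{\left(G,C \right)} = - \frac{17}{4}$ ($u{\left(G,C \right)} = -3 + \frac{1}{4} \left(-5\right) = -3 - \frac{5}{4} = - \frac{17}{4}$)
$U{\left(P \right)} = \frac{17}{36}$ ($U{\left(P \right)} = \left(- \frac{1}{9}\right) \left(- \frac{17}{4}\right) = \frac{17}{36}$)
$l = 236$ ($l = \left(104 + 163\right) - 31 = 267 - 31 = 236$)
$\left(l + U{\left(M{\left(-4,-5 \right)} \right)}\right)^{2} = \left(236 + \frac{17}{36}\right)^{2} = \left(\frac{8513}{36}\right)^{2} = \frac{72471169}{1296}$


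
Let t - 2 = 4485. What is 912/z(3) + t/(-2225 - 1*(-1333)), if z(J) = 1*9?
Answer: 257707/2676 ≈ 96.303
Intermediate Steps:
t = 4487 (t = 2 + 4485 = 4487)
z(J) = 9
912/z(3) + t/(-2225 - 1*(-1333)) = 912/9 + 4487/(-2225 - 1*(-1333)) = 912*(1/9) + 4487/(-2225 + 1333) = 304/3 + 4487/(-892) = 304/3 + 4487*(-1/892) = 304/3 - 4487/892 = 257707/2676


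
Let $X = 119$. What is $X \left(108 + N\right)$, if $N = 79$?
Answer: $22253$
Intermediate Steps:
$X \left(108 + N\right) = 119 \left(108 + 79\right) = 119 \cdot 187 = 22253$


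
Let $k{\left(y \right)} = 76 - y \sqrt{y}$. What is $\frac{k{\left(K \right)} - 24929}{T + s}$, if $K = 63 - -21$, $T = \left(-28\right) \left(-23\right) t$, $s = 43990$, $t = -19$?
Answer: $- \frac{24853}{31754} - \frac{84 \sqrt{21}}{15877} \approx -0.80692$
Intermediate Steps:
$T = -12236$ ($T = \left(-28\right) \left(-23\right) \left(-19\right) = 644 \left(-19\right) = -12236$)
$K = 84$ ($K = 63 + 21 = 84$)
$k{\left(y \right)} = 76 - y^{\frac{3}{2}}$
$\frac{k{\left(K \right)} - 24929}{T + s} = \frac{\left(76 - 84^{\frac{3}{2}}\right) - 24929}{-12236 + 43990} = \frac{\left(76 - 168 \sqrt{21}\right) - 24929}{31754} = \left(\left(76 - 168 \sqrt{21}\right) - 24929\right) \frac{1}{31754} = \left(-24853 - 168 \sqrt{21}\right) \frac{1}{31754} = - \frac{24853}{31754} - \frac{84 \sqrt{21}}{15877}$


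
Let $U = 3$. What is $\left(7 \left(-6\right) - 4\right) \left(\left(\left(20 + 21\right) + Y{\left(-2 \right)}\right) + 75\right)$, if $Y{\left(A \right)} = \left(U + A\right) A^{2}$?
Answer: $-5520$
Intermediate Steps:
$Y{\left(A \right)} = A^{2} \left(3 + A\right)$ ($Y{\left(A \right)} = \left(3 + A\right) A^{2} = A^{2} \left(3 + A\right)$)
$\left(7 \left(-6\right) - 4\right) \left(\left(\left(20 + 21\right) + Y{\left(-2 \right)}\right) + 75\right) = \left(7 \left(-6\right) - 4\right) \left(\left(\left(20 + 21\right) + \left(-2\right)^{2} \left(3 - 2\right)\right) + 75\right) = \left(-42 - 4\right) \left(\left(41 + 4 \cdot 1\right) + 75\right) = - 46 \left(\left(41 + 4\right) + 75\right) = - 46 \left(45 + 75\right) = \left(-46\right) 120 = -5520$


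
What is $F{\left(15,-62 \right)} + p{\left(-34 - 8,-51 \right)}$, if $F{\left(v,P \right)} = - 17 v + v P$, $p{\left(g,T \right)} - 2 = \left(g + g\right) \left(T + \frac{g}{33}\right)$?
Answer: $\frac{35287}{11} \approx 3207.9$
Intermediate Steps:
$p{\left(g,T \right)} = 2 + 2 g \left(T + \frac{g}{33}\right)$ ($p{\left(g,T \right)} = 2 + \left(g + g\right) \left(T + \frac{g}{33}\right) = 2 + 2 g \left(T + g \frac{1}{33}\right) = 2 + 2 g \left(T + \frac{g}{33}\right)$)
$F{\left(v,P \right)} = - 17 v + P v$
$F{\left(15,-62 \right)} + p{\left(-34 - 8,-51 \right)} = 15 \left(-17 - 62\right) + \left(2 + \frac{2 \left(-34 - 8\right)^{2}}{33} + 2 \left(-51\right) \left(-34 - 8\right)\right) = 15 \left(-79\right) + \left(2 + \frac{2 \left(-42\right)^{2}}{33} + 2 \left(-51\right) \left(-42\right)\right) = -1185 + \left(2 + \frac{2}{33} \cdot 1764 + 4284\right) = -1185 + \left(2 + \frac{1176}{11} + 4284\right) = -1185 + \frac{48322}{11} = \frac{35287}{11}$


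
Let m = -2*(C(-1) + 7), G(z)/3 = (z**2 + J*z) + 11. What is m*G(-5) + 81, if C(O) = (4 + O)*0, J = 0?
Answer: -1431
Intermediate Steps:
C(O) = 0
G(z) = 33 + 3*z**2 (G(z) = 3*((z**2 + 0*z) + 11) = 3*((z**2 + 0) + 11) = 3*(z**2 + 11) = 3*(11 + z**2) = 33 + 3*z**2)
m = -14 (m = -2*(0 + 7) = -2*7 = -14)
m*G(-5) + 81 = -14*(33 + 3*(-5)**2) + 81 = -14*(33 + 3*25) + 81 = -14*(33 + 75) + 81 = -14*108 + 81 = -1512 + 81 = -1431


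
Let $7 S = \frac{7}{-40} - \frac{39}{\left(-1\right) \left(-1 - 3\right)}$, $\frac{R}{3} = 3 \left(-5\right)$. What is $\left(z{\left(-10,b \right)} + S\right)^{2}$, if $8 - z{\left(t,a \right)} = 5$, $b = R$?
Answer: $\frac{196249}{78400} \approx 2.5032$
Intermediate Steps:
$R = -45$ ($R = 3 \cdot 3 \left(-5\right) = 3 \left(-15\right) = -45$)
$b = -45$
$z{\left(t,a \right)} = 3$ ($z{\left(t,a \right)} = 8 - 5 = 3$)
$S = - \frac{397}{280}$ ($S = \frac{\frac{7}{-40} - \frac{39}{\left(-1\right) \left(-1 - 3\right)}}{7} = \frac{7 \left(- \frac{1}{40}\right) - \frac{39}{\left(-1\right) \left(-4\right)}}{7} = \frac{- \frac{7}{40} - \frac{39}{4}}{7} = \frac{1}{7} \left(- \frac{397}{40}\right) = - \frac{397}{280} \approx -1.4179$)
$\left(z{\left(-10,b \right)} + S\right)^{2} = \left(3 - \frac{397}{280}\right)^{2} = \left(\frac{443}{280}\right)^{2} = \frac{196249}{78400}$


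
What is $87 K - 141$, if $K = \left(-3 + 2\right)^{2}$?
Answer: $-54$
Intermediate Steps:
$K = 1$ ($K = \left(-1\right)^{2} = 1$)
$87 K - 141 = 87 \cdot 1 - 141 = 87 - 141 = -54$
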